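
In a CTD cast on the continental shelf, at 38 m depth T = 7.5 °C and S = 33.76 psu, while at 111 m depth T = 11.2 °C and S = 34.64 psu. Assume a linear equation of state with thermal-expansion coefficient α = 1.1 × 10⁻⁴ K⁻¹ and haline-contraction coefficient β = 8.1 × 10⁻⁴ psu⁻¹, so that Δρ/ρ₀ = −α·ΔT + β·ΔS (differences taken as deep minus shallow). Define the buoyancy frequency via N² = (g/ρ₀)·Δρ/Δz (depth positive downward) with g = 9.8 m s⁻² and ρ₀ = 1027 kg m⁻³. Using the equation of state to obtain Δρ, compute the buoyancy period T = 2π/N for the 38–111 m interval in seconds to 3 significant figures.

ΔT = +3.7 K, ΔS = +0.88 psu (deep − shallow).
Δρ/ρ₀ = −αΔT + βΔS = -4.07 × 10⁻⁴ + 7.128 × 10⁻⁴ = 3.058 × 10⁻⁴, so Δρ ≈ 0.3141 kg m⁻³.
N² = (g/ρ₀)·Δρ/Δz = g·(Δρ/ρ₀)/Δz = 9.8 × 3.058 × 10⁻⁴ / 73 = 4.1053 × 10⁻⁵ s⁻².
N = √(4.1053 × 10⁻⁵) = 6.4073 × 10⁻³ rad s⁻¹ → T = 2π/N = 980.63 s ≈ 981 s.

981 s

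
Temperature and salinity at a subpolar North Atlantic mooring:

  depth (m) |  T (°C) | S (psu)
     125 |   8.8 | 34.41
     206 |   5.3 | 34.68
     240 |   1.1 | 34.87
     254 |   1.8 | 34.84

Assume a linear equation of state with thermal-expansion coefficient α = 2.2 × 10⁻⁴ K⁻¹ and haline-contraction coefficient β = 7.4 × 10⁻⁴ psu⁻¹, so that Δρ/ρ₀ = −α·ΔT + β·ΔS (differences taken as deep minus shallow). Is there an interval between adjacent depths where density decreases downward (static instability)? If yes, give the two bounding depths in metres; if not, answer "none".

Evaluate Δρ/ρ₀ = −αΔT + βΔS across each adjacent pair:
  125–206 m: −αΔT+βΔS = −(2.2 × 10⁻⁴)(-3.5)+(7.4 × 10⁻⁴)(+0.27) = 9.7 × 10⁻⁴ → stable
  206–240 m: −αΔT+βΔS = −(2.2 × 10⁻⁴)(-4.2)+(7.4 × 10⁻⁴)(+0.19) = 1.1 × 10⁻³ → stable
  240–254 m: −αΔT+βΔS = −(2.2 × 10⁻⁴)(+0.7)+(7.4 × 10⁻⁴)(-0.03) = -1.8 × 10⁻⁴ → UNSTABLE
The 240–254 m interval has Δρ < 0: lighter water underlies denser water.

240–254 m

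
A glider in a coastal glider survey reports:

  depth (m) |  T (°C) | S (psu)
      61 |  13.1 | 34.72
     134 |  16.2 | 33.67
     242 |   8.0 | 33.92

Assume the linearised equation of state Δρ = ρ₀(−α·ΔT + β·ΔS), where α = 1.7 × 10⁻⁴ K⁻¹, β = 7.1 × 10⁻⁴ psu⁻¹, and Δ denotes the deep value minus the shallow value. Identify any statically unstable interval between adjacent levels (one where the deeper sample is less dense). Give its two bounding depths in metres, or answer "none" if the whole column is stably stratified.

61–134 m

Evaluate Δρ/ρ₀ = −αΔT + βΔS across each adjacent pair:
  61–134 m: −αΔT+βΔS = −(1.7 × 10⁻⁴)(+3.1)+(7.1 × 10⁻⁴)(-1.05) = -1.3 × 10⁻³ → UNSTABLE
  134–242 m: −αΔT+βΔS = −(1.7 × 10⁻⁴)(-8.2)+(7.1 × 10⁻⁴)(+0.25) = 1.6 × 10⁻³ → stable
The 61–134 m interval has Δρ < 0: lighter water underlies denser water.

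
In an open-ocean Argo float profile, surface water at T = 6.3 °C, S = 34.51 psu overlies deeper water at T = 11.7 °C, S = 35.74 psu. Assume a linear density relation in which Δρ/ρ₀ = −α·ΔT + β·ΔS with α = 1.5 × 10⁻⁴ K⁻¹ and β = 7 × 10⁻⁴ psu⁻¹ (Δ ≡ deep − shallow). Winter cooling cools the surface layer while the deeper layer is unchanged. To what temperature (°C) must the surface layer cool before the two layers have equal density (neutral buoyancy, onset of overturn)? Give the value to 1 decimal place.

Neutral buoyancy requires Δρ = 0, i.e. −α(T_deep − T_surf′) + β(S_deep − S_surf) = 0.
T_surf′ = T_deep − (β/α)·ΔS = 11.7 − (7 × 10⁻⁴/1.5 × 10⁻⁴)·(+1.23) = 5.960 °C.
Cooling required: 6.3 − (5.960) = 0.340 °C.

6.0 °C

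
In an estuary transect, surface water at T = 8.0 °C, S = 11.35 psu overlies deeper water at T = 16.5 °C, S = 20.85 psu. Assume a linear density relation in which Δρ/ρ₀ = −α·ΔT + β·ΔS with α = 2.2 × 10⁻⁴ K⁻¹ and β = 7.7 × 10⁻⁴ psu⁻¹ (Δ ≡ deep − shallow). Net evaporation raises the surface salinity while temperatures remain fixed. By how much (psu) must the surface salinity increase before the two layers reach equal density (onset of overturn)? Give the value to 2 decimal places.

Neutral buoyancy requires −α(T_deep − T_surf) + β(S_deep − S_surf′) = 0.
S_surf′ = S_deep − (α/β)·ΔT = 20.85 − (2.2 × 10⁻⁴/7.7 × 10⁻⁴)·(+8.5) = 18.4214 psu.
Increase required: 18.4214 − 11.35 = 7.0714 psu.

7.07 psu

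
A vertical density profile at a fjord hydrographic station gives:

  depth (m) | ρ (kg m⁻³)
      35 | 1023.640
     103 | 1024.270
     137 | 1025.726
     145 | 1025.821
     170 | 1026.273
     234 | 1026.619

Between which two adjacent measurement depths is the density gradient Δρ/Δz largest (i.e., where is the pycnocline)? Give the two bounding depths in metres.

Compute the density gradient over each adjacent pair:
  35–103 m: Δρ/Δz = 0.630/68 = 9.3 × 10⁻³ kg m⁻⁴
  103–137 m: Δρ/Δz = 1.456/34 = 0.043 kg m⁻⁴
  137–145 m: Δρ/Δz = 0.095/8 = 0.012 kg m⁻⁴
  145–170 m: Δρ/Δz = 0.452/25 = 0.018 kg m⁻⁴
  170–234 m: Δρ/Δz = 0.346/64 = 5.4 × 10⁻³ kg m⁻⁴
The largest gradient is in the 103–137 m interval — the pycnocline.

103–137 m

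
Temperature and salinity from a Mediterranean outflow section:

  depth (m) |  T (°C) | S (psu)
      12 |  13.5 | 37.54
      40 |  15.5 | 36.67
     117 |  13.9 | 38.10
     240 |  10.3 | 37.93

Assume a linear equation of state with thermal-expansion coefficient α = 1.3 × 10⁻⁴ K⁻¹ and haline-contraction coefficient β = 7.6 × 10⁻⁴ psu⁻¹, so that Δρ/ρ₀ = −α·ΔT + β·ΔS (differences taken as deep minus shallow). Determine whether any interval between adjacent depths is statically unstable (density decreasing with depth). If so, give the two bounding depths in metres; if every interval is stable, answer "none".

Evaluate Δρ/ρ₀ = −αΔT + βΔS across each adjacent pair:
  12–40 m: −αΔT+βΔS = −(1.3 × 10⁻⁴)(+2.0)+(7.6 × 10⁻⁴)(-0.87) = -9.2 × 10⁻⁴ → UNSTABLE
  40–117 m: −αΔT+βΔS = −(1.3 × 10⁻⁴)(-1.6)+(7.6 × 10⁻⁴)(+1.43) = 1.3 × 10⁻³ → stable
  117–240 m: −αΔT+βΔS = −(1.3 × 10⁻⁴)(-3.6)+(7.6 × 10⁻⁴)(-0.17) = 3.4 × 10⁻⁴ → stable
The 12–40 m interval has Δρ < 0: lighter water underlies denser water.

12–40 m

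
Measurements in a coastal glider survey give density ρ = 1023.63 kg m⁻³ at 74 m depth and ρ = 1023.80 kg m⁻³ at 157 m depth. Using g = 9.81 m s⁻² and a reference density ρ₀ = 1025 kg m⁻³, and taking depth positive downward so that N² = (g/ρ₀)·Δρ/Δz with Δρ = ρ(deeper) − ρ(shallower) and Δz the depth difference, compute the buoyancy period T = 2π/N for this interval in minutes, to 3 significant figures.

Δρ = 1023.80 − 1023.63 = 0.17 kg m⁻³ over Δz = 157 − 74 = 83 m.
N² = (9.81/1025) × (0.17/83) = 1.9603 × 10⁻⁵ s⁻².
N = √(1.9603 × 10⁻⁵) = 4.4275 × 10⁻³ rad s⁻¹, so T = 2π/N = 1.4191 × 10³ s = 23.652 min ≈ 23.7 min.

23.7 min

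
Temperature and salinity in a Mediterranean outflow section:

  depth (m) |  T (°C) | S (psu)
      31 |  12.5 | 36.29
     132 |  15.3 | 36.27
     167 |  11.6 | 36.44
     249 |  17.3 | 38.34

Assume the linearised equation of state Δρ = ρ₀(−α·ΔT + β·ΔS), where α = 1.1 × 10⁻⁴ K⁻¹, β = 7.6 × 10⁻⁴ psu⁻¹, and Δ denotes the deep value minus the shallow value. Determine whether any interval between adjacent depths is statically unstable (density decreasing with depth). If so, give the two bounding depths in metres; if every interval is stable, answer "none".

Evaluate Δρ/ρ₀ = −αΔT + βΔS across each adjacent pair:
  31–132 m: −αΔT+βΔS = −(1.1 × 10⁻⁴)(+2.8)+(7.6 × 10⁻⁴)(-0.02) = -3.2 × 10⁻⁴ → UNSTABLE
  132–167 m: −αΔT+βΔS = −(1.1 × 10⁻⁴)(-3.7)+(7.6 × 10⁻⁴)(+0.17) = 5.4 × 10⁻⁴ → stable
  167–249 m: −αΔT+βΔS = −(1.1 × 10⁻⁴)(+5.7)+(7.6 × 10⁻⁴)(+1.90) = 8.2 × 10⁻⁴ → stable
The 31–132 m interval has Δρ < 0: lighter water underlies denser water.

31–132 m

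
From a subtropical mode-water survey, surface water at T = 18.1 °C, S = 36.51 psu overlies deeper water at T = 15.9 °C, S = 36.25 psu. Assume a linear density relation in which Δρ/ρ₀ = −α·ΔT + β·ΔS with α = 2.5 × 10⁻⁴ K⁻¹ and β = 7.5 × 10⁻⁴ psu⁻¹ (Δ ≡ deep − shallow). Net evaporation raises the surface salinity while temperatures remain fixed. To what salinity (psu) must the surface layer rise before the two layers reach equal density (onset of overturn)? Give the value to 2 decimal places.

36.98 psu

Neutral buoyancy requires −α(T_deep − T_surf) + β(S_deep − S_surf′) = 0.
S_surf′ = S_deep − (α/β)·ΔT = 36.25 − (2.5 × 10⁻⁴/7.5 × 10⁻⁴)·(-2.2) = 36.9833 psu.
Increase required: 36.9833 − 36.51 = 0.4733 psu.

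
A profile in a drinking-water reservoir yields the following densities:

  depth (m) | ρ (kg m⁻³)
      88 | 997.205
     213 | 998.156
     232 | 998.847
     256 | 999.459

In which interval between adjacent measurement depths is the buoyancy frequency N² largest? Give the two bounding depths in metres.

Compute the density gradient over each adjacent pair:
  88–213 m: Δρ/Δz = 0.951/125 = 7.6 × 10⁻³ kg m⁻⁴
  213–232 m: Δρ/Δz = 0.691/19 = 0.036 kg m⁻⁴
  232–256 m: Δρ/Δz = 0.612/24 = 0.025 kg m⁻⁴
The largest gradient is in the 213–232 m interval — the pycnocline.

213–232 m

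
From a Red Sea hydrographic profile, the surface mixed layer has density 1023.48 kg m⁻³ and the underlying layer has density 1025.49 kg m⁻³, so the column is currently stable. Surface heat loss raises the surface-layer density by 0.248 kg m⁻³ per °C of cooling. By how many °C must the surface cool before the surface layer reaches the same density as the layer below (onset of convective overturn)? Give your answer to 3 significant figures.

Density deficit of the surface layer: 1025.49 − 1023.48 = 2.01 kg m⁻³.
Required change = 2.01 / 0.248 = 8.10 °C.

8.10 °C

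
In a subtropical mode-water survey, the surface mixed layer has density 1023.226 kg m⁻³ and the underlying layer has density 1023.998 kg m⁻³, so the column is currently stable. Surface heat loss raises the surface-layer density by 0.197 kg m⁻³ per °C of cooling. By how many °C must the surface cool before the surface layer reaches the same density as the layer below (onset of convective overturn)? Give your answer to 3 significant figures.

Density deficit of the surface layer: 1023.998 − 1023.226 = 0.772 kg m⁻³.
Required change = 0.772 / 0.197 = 3.92 °C.

3.92 °C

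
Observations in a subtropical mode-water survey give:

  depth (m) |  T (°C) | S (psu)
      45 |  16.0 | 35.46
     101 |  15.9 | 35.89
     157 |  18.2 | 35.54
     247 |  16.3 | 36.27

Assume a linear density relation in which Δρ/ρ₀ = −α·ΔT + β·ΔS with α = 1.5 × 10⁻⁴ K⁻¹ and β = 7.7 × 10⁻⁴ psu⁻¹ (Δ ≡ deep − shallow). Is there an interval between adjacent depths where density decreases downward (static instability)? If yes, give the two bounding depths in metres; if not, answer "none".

Evaluate Δρ/ρ₀ = −αΔT + βΔS across each adjacent pair:
  45–101 m: −αΔT+βΔS = −(1.5 × 10⁻⁴)(-0.1)+(7.7 × 10⁻⁴)(+0.43) = 3.5 × 10⁻⁴ → stable
  101–157 m: −αΔT+βΔS = −(1.5 × 10⁻⁴)(+2.3)+(7.7 × 10⁻⁴)(-0.35) = -6.1 × 10⁻⁴ → UNSTABLE
  157–247 m: −αΔT+βΔS = −(1.5 × 10⁻⁴)(-1.9)+(7.7 × 10⁻⁴)(+0.73) = 8.5 × 10⁻⁴ → stable
The 101–157 m interval has Δρ < 0: lighter water underlies denser water.

101–157 m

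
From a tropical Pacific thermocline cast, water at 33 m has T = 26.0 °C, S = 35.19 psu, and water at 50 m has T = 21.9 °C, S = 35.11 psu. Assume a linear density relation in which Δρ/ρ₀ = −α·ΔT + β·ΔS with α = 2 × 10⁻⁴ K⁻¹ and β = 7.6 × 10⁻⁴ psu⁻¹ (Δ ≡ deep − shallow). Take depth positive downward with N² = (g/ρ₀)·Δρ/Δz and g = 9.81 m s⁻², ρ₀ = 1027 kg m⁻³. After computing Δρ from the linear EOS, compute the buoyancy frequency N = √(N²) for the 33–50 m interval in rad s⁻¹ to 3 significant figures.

ΔT = -4.1 K, ΔS = -0.08 psu (deep − shallow).
Δρ/ρ₀ = −αΔT + βΔS = 8.20 × 10⁻⁴ − 6.08 × 10⁻⁵ = 7.592 × 10⁻⁴, so Δρ ≈ 0.7797 kg m⁻³.
N² = (g/ρ₀)·Δρ/Δz = g·(Δρ/ρ₀)/Δz = 9.81 × 7.592 × 10⁻⁴ / 17 = 4.3810 × 10⁻⁴ s⁻².
N = √(4.3810 × 10⁻⁴) = 0.020931 rad s⁻¹ ≈ 0.0209 rad s⁻¹.

0.0209 rad s⁻¹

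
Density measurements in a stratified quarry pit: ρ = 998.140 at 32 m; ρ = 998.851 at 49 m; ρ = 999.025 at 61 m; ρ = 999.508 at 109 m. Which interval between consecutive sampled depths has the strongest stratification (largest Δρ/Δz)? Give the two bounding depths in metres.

Compute the density gradient over each adjacent pair:
  32–49 m: Δρ/Δz = 0.711/17 = 0.042 kg m⁻⁴
  49–61 m: Δρ/Δz = 0.174/12 = 0.014 kg m⁻⁴
  61–109 m: Δρ/Δz = 0.483/48 = 0.010 kg m⁻⁴
The largest gradient is in the 32–49 m interval — the pycnocline.

32–49 m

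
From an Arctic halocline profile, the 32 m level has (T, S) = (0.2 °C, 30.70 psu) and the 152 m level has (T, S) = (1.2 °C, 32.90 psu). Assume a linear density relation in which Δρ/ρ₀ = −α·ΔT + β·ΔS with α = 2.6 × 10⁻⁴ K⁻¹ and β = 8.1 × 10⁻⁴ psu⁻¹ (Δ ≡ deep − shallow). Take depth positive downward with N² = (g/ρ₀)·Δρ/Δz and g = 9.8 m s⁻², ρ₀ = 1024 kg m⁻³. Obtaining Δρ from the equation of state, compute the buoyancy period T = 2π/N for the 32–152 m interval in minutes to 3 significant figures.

ΔT = +1.0 K, ΔS = +2.20 psu (deep − shallow).
Δρ/ρ₀ = −αΔT + βΔS = -2.60 × 10⁻⁴ + 1.782 × 10⁻³ = 1.522 × 10⁻³, so Δρ ≈ 1.559 kg m⁻³.
N² = (g/ρ₀)·Δρ/Δz = g·(Δρ/ρ₀)/Δz = 9.8 × 1.522 × 10⁻³ / 120 = 1.2430 × 10⁻⁴ s⁻².
N = √(1.2430 × 10⁻⁴) = 0.011149 rad s⁻¹ → T = 2π/N = 563.56 s = 9.3927 min ≈ 9.39 min.

9.39 min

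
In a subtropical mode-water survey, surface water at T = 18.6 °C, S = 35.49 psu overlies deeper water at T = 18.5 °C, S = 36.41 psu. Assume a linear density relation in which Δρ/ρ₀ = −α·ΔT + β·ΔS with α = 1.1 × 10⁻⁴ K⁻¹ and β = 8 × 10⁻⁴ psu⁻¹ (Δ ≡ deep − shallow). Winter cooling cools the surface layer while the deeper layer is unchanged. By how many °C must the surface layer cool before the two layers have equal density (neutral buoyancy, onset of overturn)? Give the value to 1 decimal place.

Neutral buoyancy requires Δρ = 0, i.e. −α(T_deep − T_surf′) + β(S_deep − S_surf) = 0.
T_surf′ = T_deep − (β/α)·ΔS = 18.5 − (8 × 10⁻⁴/1.1 × 10⁻⁴)·(+0.92) = 11.809 °C.
Cooling required: 18.6 − (11.809) = 6.791 °C.

6.8 °C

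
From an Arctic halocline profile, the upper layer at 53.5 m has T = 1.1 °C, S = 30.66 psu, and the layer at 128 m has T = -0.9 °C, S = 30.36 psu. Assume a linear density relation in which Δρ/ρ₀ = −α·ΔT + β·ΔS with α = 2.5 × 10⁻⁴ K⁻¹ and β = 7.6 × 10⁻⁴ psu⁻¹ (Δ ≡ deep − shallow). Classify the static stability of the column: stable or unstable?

stable

ΔT = -0.9 − 1.1 = -2.0 K and ΔS = 30.36 − 30.66 = -0.30 psu (deep − shallow).
−αΔT = 5.00 × 10⁻⁴; βΔS = -2.28 × 10⁻⁴; sum Δρ/ρ₀ = 2.72 × 10⁻⁴.
Δρ/ρ₀ > 0, so Δρ > 0: deeper water is denser → statically stable.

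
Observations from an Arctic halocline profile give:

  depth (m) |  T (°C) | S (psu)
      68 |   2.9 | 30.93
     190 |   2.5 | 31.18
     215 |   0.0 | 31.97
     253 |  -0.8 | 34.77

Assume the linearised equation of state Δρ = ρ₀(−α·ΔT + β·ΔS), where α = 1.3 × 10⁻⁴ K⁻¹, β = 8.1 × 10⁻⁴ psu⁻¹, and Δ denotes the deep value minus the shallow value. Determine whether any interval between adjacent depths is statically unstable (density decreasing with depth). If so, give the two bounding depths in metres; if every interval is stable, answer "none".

none

Evaluate Δρ/ρ₀ = −αΔT + βΔS across each adjacent pair:
  68–190 m: −αΔT+βΔS = −(1.3 × 10⁻⁴)(-0.4)+(8.1 × 10⁻⁴)(+0.25) = 2.5 × 10⁻⁴ → stable
  190–215 m: −αΔT+βΔS = −(1.3 × 10⁻⁴)(-2.5)+(8.1 × 10⁻⁴)(+0.79) = 9.6 × 10⁻⁴ → stable
  215–253 m: −αΔT+βΔS = −(1.3 × 10⁻⁴)(-0.8)+(8.1 × 10⁻⁴)(+2.80) = 2.4 × 10⁻³ → stable
Every interval has Δρ > 0: the column is stably stratified throughout.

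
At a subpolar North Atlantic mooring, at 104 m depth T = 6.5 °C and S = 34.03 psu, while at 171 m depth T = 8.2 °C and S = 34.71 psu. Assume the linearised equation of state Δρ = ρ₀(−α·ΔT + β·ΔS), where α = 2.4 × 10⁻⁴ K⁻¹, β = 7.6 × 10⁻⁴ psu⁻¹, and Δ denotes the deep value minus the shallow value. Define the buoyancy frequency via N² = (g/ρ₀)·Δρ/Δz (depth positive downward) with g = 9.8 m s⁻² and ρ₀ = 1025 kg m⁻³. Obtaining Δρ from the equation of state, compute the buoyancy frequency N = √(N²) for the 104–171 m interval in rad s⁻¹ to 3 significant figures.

ΔT = +1.7 K, ΔS = +0.68 psu (deep − shallow).
Δρ/ρ₀ = −αΔT + βΔS = -4.08 × 10⁻⁴ + 5.168 × 10⁻⁴ = 1.088 × 10⁻⁴, so Δρ ≈ 0.1115 kg m⁻³.
N² = (g/ρ₀)·Δρ/Δz = g·(Δρ/ρ₀)/Δz = 9.8 × 1.088 × 10⁻⁴ / 67 = 1.5914 × 10⁻⁵ s⁻².
N = √(1.5914 × 10⁻⁵) = 3.9892 × 10⁻³ rad s⁻¹ ≈ 3.99 × 10⁻³ rad s⁻¹.

3.99 × 10⁻³ rad s⁻¹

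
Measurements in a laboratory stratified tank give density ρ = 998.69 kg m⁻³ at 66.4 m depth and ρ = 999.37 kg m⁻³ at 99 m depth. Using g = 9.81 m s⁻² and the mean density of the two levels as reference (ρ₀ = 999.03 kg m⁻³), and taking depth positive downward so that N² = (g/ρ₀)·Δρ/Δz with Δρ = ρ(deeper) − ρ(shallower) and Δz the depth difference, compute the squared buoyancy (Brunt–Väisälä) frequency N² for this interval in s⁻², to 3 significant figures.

2.05 × 10⁻⁴ s⁻²

Δρ = 999.37 − 998.69 = 0.68 kg m⁻³ over Δz = 99 − 66.4 = 32.6 m.
N² = (9.81/999.03) × (0.68/32.6) = 2.0482 × 10⁻⁴ s⁻² ≈ 2.05 × 10⁻⁴ s⁻².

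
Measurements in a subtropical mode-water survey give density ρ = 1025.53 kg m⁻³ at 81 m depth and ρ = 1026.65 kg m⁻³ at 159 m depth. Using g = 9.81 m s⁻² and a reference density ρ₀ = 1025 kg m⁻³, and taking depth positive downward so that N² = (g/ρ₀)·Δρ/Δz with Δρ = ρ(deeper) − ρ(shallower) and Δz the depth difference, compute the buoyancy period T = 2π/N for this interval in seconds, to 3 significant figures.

536 s

Δρ = 1026.65 − 1025.53 = 1.12 kg m⁻³ over Δz = 159 − 81 = 78 m.
N² = (9.81/1025) × (1.12/78) = 1.3743 × 10⁻⁴ s⁻².
N = √(1.3743 × 10⁻⁴) = 0.011723 rad s⁻¹, so T = 2π/N = 535.97 s ≈ 536 s.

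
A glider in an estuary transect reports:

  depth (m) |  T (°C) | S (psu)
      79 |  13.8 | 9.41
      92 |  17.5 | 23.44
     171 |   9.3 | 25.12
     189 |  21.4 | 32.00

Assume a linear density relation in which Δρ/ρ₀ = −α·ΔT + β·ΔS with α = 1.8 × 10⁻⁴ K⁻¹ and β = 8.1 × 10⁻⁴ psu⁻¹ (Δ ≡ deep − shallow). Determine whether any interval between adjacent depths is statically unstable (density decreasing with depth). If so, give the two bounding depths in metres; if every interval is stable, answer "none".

none

Evaluate Δρ/ρ₀ = −αΔT + βΔS across each adjacent pair:
  79–92 m: −αΔT+βΔS = −(1.8 × 10⁻⁴)(+3.7)+(8.1 × 10⁻⁴)(+14.03) = 0.011 → stable
  92–171 m: −αΔT+βΔS = −(1.8 × 10⁻⁴)(-8.2)+(8.1 × 10⁻⁴)(+1.68) = 2.8 × 10⁻³ → stable
  171–189 m: −αΔT+βΔS = −(1.8 × 10⁻⁴)(+12.1)+(8.1 × 10⁻⁴)(+6.88) = 3.4 × 10⁻³ → stable
Every interval has Δρ > 0: the column is stably stratified throughout.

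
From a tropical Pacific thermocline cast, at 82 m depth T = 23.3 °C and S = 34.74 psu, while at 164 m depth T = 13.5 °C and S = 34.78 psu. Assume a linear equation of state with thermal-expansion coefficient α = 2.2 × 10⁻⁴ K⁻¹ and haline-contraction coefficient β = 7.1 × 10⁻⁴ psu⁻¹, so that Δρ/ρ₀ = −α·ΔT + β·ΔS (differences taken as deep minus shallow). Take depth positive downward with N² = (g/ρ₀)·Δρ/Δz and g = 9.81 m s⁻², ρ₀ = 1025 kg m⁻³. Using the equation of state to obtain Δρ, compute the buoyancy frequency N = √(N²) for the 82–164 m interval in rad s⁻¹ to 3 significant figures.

0.0162 rad s⁻¹

ΔT = -9.8 K, ΔS = +0.04 psu (deep − shallow).
Δρ/ρ₀ = −αΔT + βΔS = 2.156 × 10⁻³ + 2.84 × 10⁻⁵ = 2.1844 × 10⁻³, so Δρ ≈ 2.239 kg m⁻³.
N² = (g/ρ₀)·Δρ/Δz = g·(Δρ/ρ₀)/Δz = 9.81 × 2.1844 × 10⁻³ / 82 = 2.6133 × 10⁻⁴ s⁻².
N = √(2.6133 × 10⁻⁴) = 0.016166 rad s⁻¹ ≈ 0.0162 rad s⁻¹.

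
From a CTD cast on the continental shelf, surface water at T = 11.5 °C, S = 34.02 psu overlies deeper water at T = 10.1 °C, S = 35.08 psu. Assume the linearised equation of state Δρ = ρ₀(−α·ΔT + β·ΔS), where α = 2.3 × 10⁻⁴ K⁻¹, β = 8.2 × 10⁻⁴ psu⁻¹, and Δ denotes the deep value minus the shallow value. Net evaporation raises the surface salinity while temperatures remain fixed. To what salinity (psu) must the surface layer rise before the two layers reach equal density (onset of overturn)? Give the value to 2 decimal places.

Neutral buoyancy requires −α(T_deep − T_surf) + β(S_deep − S_surf′) = 0.
S_surf′ = S_deep − (α/β)·ΔT = 35.08 − (2.3 × 10⁻⁴/8.2 × 10⁻⁴)·(-1.4) = 35.4727 psu.
Increase required: 35.4727 − 34.02 = 1.4527 psu.

35.47 psu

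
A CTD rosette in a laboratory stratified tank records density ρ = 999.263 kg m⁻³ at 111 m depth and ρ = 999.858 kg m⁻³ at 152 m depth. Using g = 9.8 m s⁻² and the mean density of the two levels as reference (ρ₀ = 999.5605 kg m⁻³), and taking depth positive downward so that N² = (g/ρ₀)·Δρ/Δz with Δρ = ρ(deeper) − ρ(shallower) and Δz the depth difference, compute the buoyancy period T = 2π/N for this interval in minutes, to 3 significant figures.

8.78 min

Δρ = 999.858 − 999.263 = 0.595 kg m⁻³ over Δz = 152 − 111 = 41 m.
N² = (9.8/999.5605) × (0.595/41) = 1.4228 × 10⁻⁴ s⁻².
N = √(1.4228 × 10⁻⁴) = 0.011928 rad s⁻¹, so T = 2π/N = 526.76 s = 8.7793 min ≈ 8.78 min.
Since Δρ > 0 the layer is stably stratified.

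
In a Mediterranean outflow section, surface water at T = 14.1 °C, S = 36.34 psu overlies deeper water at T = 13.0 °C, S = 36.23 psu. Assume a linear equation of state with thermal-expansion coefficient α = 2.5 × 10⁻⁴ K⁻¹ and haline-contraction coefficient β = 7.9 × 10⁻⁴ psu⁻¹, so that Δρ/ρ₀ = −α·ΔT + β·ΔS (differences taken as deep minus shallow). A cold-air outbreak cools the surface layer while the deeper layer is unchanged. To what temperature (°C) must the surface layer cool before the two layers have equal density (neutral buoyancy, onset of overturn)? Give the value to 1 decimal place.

Neutral buoyancy requires Δρ = 0, i.e. −α(T_deep − T_surf′) + β(S_deep − S_surf) = 0.
T_surf′ = T_deep − (β/α)·ΔS = 13.0 − (7.9 × 10⁻⁴/2.5 × 10⁻⁴)·(-0.11) = 13.348 °C.
Cooling required: 14.1 − (13.348) = 0.752 °C.

13.3 °C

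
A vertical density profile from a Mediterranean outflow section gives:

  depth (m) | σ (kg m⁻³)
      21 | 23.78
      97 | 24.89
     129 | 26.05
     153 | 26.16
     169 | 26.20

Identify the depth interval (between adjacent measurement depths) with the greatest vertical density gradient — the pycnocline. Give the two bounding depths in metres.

Compute the density gradient over each adjacent pair:
  21–97 m: Δρ/Δz = 1.11/76 = 0.015 kg m⁻⁴
  97–129 m: Δρ/Δz = 1.16/32 = 0.036 kg m⁻⁴
  129–153 m: Δρ/Δz = 0.11/24 = 4.6 × 10⁻³ kg m⁻⁴
  153–169 m: Δρ/Δz = 0.04/16 = 2.5 × 10⁻³ kg m⁻⁴
The largest gradient is in the 97–129 m interval — the pycnocline.

97–129 m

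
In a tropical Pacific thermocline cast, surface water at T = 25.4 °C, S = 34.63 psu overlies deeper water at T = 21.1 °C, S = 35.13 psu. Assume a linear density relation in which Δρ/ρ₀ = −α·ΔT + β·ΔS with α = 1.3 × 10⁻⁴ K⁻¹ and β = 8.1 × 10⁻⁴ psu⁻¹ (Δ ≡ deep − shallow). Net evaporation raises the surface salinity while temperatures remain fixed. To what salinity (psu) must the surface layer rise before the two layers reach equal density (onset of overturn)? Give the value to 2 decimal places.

35.82 psu

Neutral buoyancy requires −α(T_deep − T_surf) + β(S_deep − S_surf′) = 0.
S_surf′ = S_deep − (α/β)·ΔT = 35.13 − (1.3 × 10⁻⁴/8.1 × 10⁻⁴)·(-4.3) = 35.8201 psu.
Increase required: 35.8201 − 34.63 = 1.1901 psu.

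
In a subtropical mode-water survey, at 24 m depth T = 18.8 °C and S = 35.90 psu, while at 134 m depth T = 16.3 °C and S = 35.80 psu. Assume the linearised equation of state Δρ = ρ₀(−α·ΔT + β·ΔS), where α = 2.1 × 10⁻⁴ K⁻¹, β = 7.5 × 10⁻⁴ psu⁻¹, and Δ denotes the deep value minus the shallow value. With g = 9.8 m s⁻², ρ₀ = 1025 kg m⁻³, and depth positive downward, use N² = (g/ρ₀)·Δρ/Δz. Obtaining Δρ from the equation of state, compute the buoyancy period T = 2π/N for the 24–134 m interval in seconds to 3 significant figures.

ΔT = -2.5 K, ΔS = -0.10 psu (deep − shallow).
Δρ/ρ₀ = −αΔT + βΔS = 5.25 × 10⁻⁴ − 7.50 × 10⁻⁵ = 4.50 × 10⁻⁴, so Δρ ≈ 0.4613 kg m⁻³.
N² = (g/ρ₀)·Δρ/Δz = g·(Δρ/ρ₀)/Δz = 9.8 × 4.50 × 10⁻⁴ / 110 = 4.0091 × 10⁻⁵ s⁻².
N = √(4.0091 × 10⁻⁵) = 6.3317 × 10⁻³ rad s⁻¹ → T = 2π/N = 992.34 s ≈ 992 s.

992 s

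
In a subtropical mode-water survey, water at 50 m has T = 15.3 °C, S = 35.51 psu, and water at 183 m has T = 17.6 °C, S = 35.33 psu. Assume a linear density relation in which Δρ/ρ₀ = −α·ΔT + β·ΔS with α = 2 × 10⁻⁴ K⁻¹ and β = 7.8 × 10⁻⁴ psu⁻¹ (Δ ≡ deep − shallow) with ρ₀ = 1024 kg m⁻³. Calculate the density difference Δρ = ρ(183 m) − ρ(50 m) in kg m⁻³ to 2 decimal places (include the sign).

ΔT = +2.3 K, ΔS = -0.18 psu (deep − shallow).
Δρ/ρ₀ = −(2 × 10⁻⁴)(+2.3) + (7.8 × 10⁻⁴)(-0.18) = -6.004 × 10⁻⁴.
Δρ = 1024 × (-6.004 × 10⁻⁴) = -0.61 kg m⁻³.
Negative Δρ: lighter below, statically unstable.

-0.61 kg m⁻³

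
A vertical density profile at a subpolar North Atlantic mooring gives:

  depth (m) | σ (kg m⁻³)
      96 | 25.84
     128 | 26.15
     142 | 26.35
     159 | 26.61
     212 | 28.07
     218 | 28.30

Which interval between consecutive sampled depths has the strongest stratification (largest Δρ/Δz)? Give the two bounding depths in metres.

212–218 m

Compute the density gradient over each adjacent pair:
  96–128 m: Δρ/Δz = 0.31/32 = 9.7 × 10⁻³ kg m⁻⁴
  128–142 m: Δρ/Δz = 0.20/14 = 0.014 kg m⁻⁴
  142–159 m: Δρ/Δz = 0.26/17 = 0.015 kg m⁻⁴
  159–212 m: Δρ/Δz = 1.46/53 = 0.028 kg m⁻⁴
  212–218 m: Δρ/Δz = 0.23/6 = 0.038 kg m⁻⁴
The largest gradient is in the 212–218 m interval — the pycnocline.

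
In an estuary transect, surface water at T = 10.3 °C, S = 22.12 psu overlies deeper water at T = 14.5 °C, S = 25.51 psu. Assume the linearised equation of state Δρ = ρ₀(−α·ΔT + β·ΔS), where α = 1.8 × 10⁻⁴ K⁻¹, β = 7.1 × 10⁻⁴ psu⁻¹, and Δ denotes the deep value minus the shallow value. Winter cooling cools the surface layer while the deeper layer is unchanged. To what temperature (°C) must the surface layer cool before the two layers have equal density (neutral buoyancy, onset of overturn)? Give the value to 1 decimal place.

1.1 °C

Neutral buoyancy requires Δρ = 0, i.e. −α(T_deep − T_surf′) + β(S_deep − S_surf) = 0.
T_surf′ = T_deep − (β/α)·ΔS = 14.5 − (7.1 × 10⁻⁴/1.8 × 10⁻⁴)·(+3.39) = 1.128 °C.
Cooling required: 10.3 − (1.128) = 9.172 °C.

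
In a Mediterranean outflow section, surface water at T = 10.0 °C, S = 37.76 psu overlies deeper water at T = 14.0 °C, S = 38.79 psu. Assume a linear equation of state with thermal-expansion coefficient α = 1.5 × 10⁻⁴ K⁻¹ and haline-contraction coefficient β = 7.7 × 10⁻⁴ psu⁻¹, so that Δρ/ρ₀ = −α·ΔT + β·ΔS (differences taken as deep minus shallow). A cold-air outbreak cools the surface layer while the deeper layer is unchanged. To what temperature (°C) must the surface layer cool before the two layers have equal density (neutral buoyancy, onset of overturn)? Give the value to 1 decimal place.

Neutral buoyancy requires Δρ = 0, i.e. −α(T_deep − T_surf′) + β(S_deep − S_surf) = 0.
T_surf′ = T_deep − (β/α)·ΔS = 14.0 − (7.7 × 10⁻⁴/1.5 × 10⁻⁴)·(+1.03) = 8.713 °C.
Cooling required: 10.0 − (8.713) = 1.287 °C.

8.7 °C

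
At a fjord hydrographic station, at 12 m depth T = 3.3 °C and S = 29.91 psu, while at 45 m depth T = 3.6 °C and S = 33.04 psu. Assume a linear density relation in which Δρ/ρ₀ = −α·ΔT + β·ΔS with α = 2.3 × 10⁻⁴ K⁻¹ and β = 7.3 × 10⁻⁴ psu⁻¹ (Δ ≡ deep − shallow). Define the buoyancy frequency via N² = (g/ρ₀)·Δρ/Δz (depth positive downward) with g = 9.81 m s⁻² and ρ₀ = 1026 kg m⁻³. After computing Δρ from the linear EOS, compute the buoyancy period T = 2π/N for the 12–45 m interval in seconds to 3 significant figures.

245 s

ΔT = +0.3 K, ΔS = +3.13 psu (deep − shallow).
Δρ/ρ₀ = −αΔT + βΔS = -6.90 × 10⁻⁵ + 2.2849 × 10⁻³ = 2.2159 × 10⁻³, so Δρ ≈ 2.274 kg m⁻³.
N² = (g/ρ₀)·Δρ/Δz = g·(Δρ/ρ₀)/Δz = 9.81 × 2.2159 × 10⁻³ / 33 = 6.5873 × 10⁻⁴ s⁻².
N = √(6.5873 × 10⁻⁴) = 0.025666 rad s⁻¹ → T = 2π/N = 244.81 s ≈ 245 s.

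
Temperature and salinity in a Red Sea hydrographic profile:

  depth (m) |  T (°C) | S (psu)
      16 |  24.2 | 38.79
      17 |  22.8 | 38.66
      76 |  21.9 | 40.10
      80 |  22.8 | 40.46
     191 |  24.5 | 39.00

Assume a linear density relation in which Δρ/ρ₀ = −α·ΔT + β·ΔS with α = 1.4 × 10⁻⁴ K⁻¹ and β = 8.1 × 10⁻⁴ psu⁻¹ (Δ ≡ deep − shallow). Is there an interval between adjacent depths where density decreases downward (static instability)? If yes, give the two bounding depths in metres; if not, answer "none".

80–191 m

Evaluate Δρ/ρ₀ = −αΔT + βΔS across each adjacent pair:
  16–17 m: −αΔT+βΔS = −(1.4 × 10⁻⁴)(-1.4)+(8.1 × 10⁻⁴)(-0.13) = 9.1 × 10⁻⁵ → stable
  17–76 m: −αΔT+βΔS = −(1.4 × 10⁻⁴)(-0.9)+(8.1 × 10⁻⁴)(+1.44) = 1.3 × 10⁻³ → stable
  76–80 m: −αΔT+βΔS = −(1.4 × 10⁻⁴)(+0.9)+(8.1 × 10⁻⁴)(+0.36) = 1.7 × 10⁻⁴ → stable
  80–191 m: −αΔT+βΔS = −(1.4 × 10⁻⁴)(+1.7)+(8.1 × 10⁻⁴)(-1.46) = -1.4 × 10⁻³ → UNSTABLE
The 80–191 m interval has Δρ < 0: lighter water underlies denser water.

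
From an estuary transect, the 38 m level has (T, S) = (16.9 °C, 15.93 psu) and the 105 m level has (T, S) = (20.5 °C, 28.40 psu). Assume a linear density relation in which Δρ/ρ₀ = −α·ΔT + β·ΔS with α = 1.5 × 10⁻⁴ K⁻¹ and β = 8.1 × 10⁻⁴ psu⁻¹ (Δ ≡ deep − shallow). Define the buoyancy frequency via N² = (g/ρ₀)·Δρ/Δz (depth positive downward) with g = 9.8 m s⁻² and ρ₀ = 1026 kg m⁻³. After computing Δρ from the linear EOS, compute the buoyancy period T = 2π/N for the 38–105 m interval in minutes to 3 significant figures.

2.80 min

ΔT = +3.6 K, ΔS = +12.47 psu (deep − shallow).
Δρ/ρ₀ = −αΔT + βΔS = -5.40 × 10⁻⁴ + 0.0101007 = 9.5607 × 10⁻³, so Δρ ≈ 9.809 kg m⁻³.
N² = (g/ρ₀)·Δρ/Δz = g·(Δρ/ρ₀)/Δz = 9.8 × 9.5607 × 10⁻³ / 67 = 1.3984 × 10⁻³ s⁻².
N = √(1.3984 × 10⁻³) = 0.037395 rad s⁻¹ → T = 2π/N = 168.02 s = 2.8003 min ≈ 2.80 min.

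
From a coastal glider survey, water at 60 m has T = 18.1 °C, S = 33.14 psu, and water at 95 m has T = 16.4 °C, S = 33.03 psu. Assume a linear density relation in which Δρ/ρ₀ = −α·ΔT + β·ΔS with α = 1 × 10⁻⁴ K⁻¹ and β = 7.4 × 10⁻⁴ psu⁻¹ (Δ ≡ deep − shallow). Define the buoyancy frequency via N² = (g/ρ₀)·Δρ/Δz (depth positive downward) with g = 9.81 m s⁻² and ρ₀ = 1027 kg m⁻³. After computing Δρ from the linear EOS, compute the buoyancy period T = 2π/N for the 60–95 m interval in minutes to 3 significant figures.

ΔT = -1.7 K, ΔS = -0.11 psu (deep − shallow).
Δρ/ρ₀ = −αΔT + βΔS = 1.70 × 10⁻⁴ − 8.14 × 10⁻⁵ = 8.86 × 10⁻⁵, so Δρ ≈ 0.09099 kg m⁻³.
N² = (g/ρ₀)·Δρ/Δz = g·(Δρ/ρ₀)/Δz = 9.81 × 8.86 × 10⁻⁵ / 35 = 2.4833 × 10⁻⁵ s⁻².
N = √(2.4833 × 10⁻⁵) = 4.9833 × 10⁻³ rad s⁻¹ → T = 2π/N = 1.2608 × 10³ s = 21.013 min ≈ 21.0 min.

21.0 min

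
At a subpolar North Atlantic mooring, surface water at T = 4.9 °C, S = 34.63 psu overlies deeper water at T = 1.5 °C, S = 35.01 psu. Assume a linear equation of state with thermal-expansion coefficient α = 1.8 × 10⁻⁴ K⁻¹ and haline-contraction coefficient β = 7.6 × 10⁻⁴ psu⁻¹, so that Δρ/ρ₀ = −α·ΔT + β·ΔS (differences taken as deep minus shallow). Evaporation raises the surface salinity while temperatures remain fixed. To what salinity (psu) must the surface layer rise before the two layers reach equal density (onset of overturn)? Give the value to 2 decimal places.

Neutral buoyancy requires −α(T_deep − T_surf) + β(S_deep − S_surf′) = 0.
S_surf′ = S_deep − (α/β)·ΔT = 35.01 − (1.8 × 10⁻⁴/7.6 × 10⁻⁴)·(-3.4) = 35.8153 psu.
Increase required: 35.8153 − 34.63 = 1.1853 psu.

35.82 psu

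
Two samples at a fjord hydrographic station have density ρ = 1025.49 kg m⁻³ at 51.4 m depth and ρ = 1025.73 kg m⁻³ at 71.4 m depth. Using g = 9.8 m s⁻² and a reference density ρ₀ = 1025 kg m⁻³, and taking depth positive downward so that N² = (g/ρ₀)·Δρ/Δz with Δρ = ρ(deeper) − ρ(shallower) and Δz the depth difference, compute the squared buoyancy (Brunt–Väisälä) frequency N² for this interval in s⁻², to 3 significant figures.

Δρ = 1025.73 − 1025.49 = 0.24 kg m⁻³ over Δz = 71.4 − 51.4 = 20 m.
N² = (9.8/1025) × (0.24/20) = 1.1473 × 10⁻⁴ s⁻² ≈ 1.15 × 10⁻⁴ s⁻².

1.15 × 10⁻⁴ s⁻²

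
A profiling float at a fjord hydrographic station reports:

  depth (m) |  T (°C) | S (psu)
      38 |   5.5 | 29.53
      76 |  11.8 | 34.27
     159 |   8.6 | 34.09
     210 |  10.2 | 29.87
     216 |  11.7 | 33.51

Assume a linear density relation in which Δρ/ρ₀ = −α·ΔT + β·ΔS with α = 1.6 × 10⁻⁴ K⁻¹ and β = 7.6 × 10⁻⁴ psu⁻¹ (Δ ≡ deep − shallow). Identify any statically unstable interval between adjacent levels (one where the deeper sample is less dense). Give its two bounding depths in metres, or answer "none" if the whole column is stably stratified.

Evaluate Δρ/ρ₀ = −αΔT + βΔS across each adjacent pair:
  38–76 m: −αΔT+βΔS = −(1.6 × 10⁻⁴)(+6.3)+(7.6 × 10⁻⁴)(+4.74) = 2.6 × 10⁻³ → stable
  76–159 m: −αΔT+βΔS = −(1.6 × 10⁻⁴)(-3.2)+(7.6 × 10⁻⁴)(-0.18) = 3.8 × 10⁻⁴ → stable
  159–210 m: −αΔT+βΔS = −(1.6 × 10⁻⁴)(+1.6)+(7.6 × 10⁻⁴)(-4.22) = -3.5 × 10⁻³ → UNSTABLE
  210–216 m: −αΔT+βΔS = −(1.6 × 10⁻⁴)(+1.5)+(7.6 × 10⁻⁴)(+3.64) = 2.5 × 10⁻³ → stable
The 159–210 m interval has Δρ < 0: lighter water underlies denser water.

159–210 m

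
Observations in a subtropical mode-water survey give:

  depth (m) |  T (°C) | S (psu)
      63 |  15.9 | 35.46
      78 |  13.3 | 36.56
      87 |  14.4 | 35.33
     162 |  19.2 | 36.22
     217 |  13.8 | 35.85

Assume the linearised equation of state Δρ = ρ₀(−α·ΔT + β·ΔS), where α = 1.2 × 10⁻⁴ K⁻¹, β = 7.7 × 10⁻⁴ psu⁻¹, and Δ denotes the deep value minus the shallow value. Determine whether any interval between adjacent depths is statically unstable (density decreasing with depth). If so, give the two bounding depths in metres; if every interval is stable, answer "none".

Evaluate Δρ/ρ₀ = −αΔT + βΔS across each adjacent pair:
  63–78 m: −αΔT+βΔS = −(1.2 × 10⁻⁴)(-2.6)+(7.7 × 10⁻⁴)(+1.10) = 1.2 × 10⁻³ → stable
  78–87 m: −αΔT+βΔS = −(1.2 × 10⁻⁴)(+1.1)+(7.7 × 10⁻⁴)(-1.23) = -1.1 × 10⁻³ → UNSTABLE
  87–162 m: −αΔT+βΔS = −(1.2 × 10⁻⁴)(+4.8)+(7.7 × 10⁻⁴)(+0.89) = 1.1 × 10⁻⁴ → stable
  162–217 m: −αΔT+βΔS = −(1.2 × 10⁻⁴)(-5.4)+(7.7 × 10⁻⁴)(-0.37) = 3.6 × 10⁻⁴ → stable
The 78–87 m interval has Δρ < 0: lighter water underlies denser water.

78–87 m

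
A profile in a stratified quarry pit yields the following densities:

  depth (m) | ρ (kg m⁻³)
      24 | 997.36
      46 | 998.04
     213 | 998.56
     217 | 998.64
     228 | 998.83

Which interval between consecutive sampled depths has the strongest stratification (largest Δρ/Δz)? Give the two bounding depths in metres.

Compute the density gradient over each adjacent pair:
  24–46 m: Δρ/Δz = 0.68/22 = 0.031 kg m⁻⁴
  46–213 m: Δρ/Δz = 0.52/167 = 3.1 × 10⁻³ kg m⁻⁴
  213–217 m: Δρ/Δz = 0.08/4 = 0.020 kg m⁻⁴
  217–228 m: Δρ/Δz = 0.19/11 = 0.017 kg m⁻⁴
The largest gradient is in the 24–46 m interval — the pycnocline.

24–46 m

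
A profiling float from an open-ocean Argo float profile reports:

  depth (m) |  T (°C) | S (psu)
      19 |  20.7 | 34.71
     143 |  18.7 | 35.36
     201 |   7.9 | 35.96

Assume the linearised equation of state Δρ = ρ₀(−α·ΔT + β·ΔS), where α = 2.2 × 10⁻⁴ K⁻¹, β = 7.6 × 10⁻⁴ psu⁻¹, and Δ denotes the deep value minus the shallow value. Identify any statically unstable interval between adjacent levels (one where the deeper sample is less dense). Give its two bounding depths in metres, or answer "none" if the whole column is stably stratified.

none

Evaluate Δρ/ρ₀ = −αΔT + βΔS across each adjacent pair:
  19–143 m: −αΔT+βΔS = −(2.2 × 10⁻⁴)(-2.0)+(7.6 × 10⁻⁴)(+0.65) = 9.3 × 10⁻⁴ → stable
  143–201 m: −αΔT+βΔS = −(2.2 × 10⁻⁴)(-10.8)+(7.6 × 10⁻⁴)(+0.60) = 2.8 × 10⁻³ → stable
Every interval has Δρ > 0: the column is stably stratified throughout.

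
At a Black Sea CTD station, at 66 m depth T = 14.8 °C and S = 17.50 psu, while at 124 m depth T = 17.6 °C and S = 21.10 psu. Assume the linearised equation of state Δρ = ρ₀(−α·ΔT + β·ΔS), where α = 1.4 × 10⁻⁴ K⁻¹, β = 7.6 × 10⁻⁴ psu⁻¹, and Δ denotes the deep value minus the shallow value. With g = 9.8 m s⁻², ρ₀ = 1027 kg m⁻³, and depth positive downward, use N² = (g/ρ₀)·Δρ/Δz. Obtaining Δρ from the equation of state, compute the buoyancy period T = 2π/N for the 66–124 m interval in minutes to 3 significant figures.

ΔT = +2.8 K, ΔS = +3.60 psu (deep − shallow).
Δρ/ρ₀ = −αΔT + βΔS = -3.92 × 10⁻⁴ + 2.736 × 10⁻³ = 2.344 × 10⁻³, so Δρ ≈ 2.407 kg m⁻³.
N² = (g/ρ₀)·Δρ/Δz = g·(Δρ/ρ₀)/Δz = 9.8 × 2.344 × 10⁻³ / 58 = 3.9606 × 10⁻⁴ s⁻².
N = √(3.9606 × 10⁻⁴) = 0.019901 rad s⁻¹ → T = 2π/N = 315.72 s = 5.2620 min ≈ 5.26 min.

5.26 min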